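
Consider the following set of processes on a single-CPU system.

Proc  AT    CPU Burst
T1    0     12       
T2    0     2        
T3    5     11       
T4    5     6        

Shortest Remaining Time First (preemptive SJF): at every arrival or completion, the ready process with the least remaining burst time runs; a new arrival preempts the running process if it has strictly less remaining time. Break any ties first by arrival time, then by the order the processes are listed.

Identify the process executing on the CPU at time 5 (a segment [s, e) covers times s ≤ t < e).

T4

Gantt: | T2 0-2 | T1 2-5 | T4 5-11 | T1 11-20 | T3 20-31 |
Completion: T1=20  T2=2  T3=31  T4=11
Turnaround (C−A): T1=20  T2=2  T3=26  T4=6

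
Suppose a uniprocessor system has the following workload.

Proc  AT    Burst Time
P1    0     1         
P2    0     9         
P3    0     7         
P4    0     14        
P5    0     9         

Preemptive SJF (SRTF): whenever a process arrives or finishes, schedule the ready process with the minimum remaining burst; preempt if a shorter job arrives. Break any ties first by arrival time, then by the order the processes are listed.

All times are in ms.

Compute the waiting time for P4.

26

Timeline: | P1 0-1 | P3 1-8 | P2 8-17 | P5 17-26 | P4 26-40 |
Completion: P1=1  P2=17  P3=8  P4=40  P5=26
Waiting(P4) = turnaround − burst = 40 − 14 = 26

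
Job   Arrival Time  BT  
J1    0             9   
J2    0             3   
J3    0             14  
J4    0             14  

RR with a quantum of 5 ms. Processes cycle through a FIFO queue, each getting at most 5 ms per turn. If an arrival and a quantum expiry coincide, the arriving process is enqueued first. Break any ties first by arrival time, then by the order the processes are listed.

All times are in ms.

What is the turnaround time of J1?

22

Gantt: | J1 0-5 | J2 5-8 | J3 8-13 | J4 13-18 | J1 18-22 | J3 22-27 | J4 27-32 | J3 32-36 | J4 36-40 |
Completion: J1=22  J2=8  J3=36  J4=40
Turnaround (C−A): J1=22  J2=8  J3=36  J4=40
Turnaround(J1) = completion − arrival = 22 − 0 = 22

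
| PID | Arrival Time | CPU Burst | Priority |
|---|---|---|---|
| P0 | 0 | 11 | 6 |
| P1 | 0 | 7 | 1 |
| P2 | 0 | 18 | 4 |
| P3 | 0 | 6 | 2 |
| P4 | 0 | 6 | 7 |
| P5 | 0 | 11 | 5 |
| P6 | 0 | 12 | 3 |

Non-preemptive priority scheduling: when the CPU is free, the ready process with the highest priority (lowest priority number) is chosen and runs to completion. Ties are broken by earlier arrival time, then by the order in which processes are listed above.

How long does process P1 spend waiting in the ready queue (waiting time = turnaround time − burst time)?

0

Schedule: | P1 0-7 | P3 7-13 | P6 13-25 | P2 25-43 | P5 43-54 | P0 54-65 | P4 65-71 |
Completion: P0=65  P1=7  P2=43  P3=13  P4=71  P5=54  P6=25
Waiting(P1) = turnaround − burst = 7 − 7 = 0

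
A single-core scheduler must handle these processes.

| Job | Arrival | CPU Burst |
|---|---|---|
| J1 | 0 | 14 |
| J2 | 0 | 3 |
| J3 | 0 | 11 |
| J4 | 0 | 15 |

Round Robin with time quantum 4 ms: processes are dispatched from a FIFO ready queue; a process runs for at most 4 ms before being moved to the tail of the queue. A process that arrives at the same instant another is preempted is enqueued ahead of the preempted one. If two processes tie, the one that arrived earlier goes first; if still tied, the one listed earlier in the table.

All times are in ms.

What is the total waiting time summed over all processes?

81

Gantt: | J1 0-4 | J2 4-7 | J3 7-11 | J4 11-15 | J1 15-19 | J3 19-23 | J4 23-27 | J1 27-31 | J3 31-34 | J4 34-38 | J1 38-40 | J4 40-43 |
Completion: J1=40  J2=7  J3=34  J4=43
Turnaround (C−A): J1=40  J2=7  J3=34  J4=43
Waiting = turnaround − burst: J1=26, J2=4, J3=23, J4=28
Total waiting = 26 + 4 + 23 + 28 = 81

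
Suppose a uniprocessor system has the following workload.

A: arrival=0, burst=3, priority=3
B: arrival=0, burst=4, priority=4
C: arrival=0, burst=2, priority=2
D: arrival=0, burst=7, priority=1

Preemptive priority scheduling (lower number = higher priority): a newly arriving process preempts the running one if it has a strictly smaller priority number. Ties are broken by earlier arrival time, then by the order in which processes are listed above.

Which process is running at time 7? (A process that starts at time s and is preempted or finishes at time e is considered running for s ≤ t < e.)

C

Timeline: | D 0-7 | C 7-9 | A 9-12 | B 12-16 |
Completion: A=12  B=16  C=9  D=7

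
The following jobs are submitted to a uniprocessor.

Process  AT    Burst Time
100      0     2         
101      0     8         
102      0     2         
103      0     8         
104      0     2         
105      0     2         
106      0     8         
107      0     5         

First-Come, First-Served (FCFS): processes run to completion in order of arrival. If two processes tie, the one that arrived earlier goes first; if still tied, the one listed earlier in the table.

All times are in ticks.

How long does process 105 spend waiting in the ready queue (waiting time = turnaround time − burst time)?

Gantt: | 100 0-2 | 101 2-10 | 102 10-12 | 103 12-20 | 104 20-22 | 105 22-24 | 106 24-32 | 107 32-37 |
Completion: 100=2  101=10  102=12  103=20  104=22  105=24  106=32  107=37
Turnaround (C−A): 100=2  101=10  102=12  103=20  104=22  105=24  106=32  107=37
Waiting(105) = turnaround − burst = 24 − 2 = 22

22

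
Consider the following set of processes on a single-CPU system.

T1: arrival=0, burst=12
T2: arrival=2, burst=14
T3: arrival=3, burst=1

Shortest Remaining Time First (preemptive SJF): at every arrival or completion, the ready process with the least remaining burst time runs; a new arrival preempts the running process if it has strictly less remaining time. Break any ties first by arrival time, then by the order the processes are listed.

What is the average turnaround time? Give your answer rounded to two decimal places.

13.00

Timeline: | T1 0-3 | T3 3-4 | T1 4-13 | T2 13-27 |
Completion: T1=13  T2=27  T3=4
Turnaround times: T1=13, T2=25, T3=1
Average turnaround = (13+25+1) / 3 = 39/3 = 13.00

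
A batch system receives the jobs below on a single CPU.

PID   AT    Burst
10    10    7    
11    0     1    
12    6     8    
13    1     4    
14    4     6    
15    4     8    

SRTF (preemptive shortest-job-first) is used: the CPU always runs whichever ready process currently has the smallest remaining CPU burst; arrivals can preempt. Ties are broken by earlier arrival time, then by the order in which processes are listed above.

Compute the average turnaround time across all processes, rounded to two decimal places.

11.67

Schedule: | 11 0-1 | 13 1-5 | 14 5-11 | 10 11-18 | 15 18-26 | 12 26-34 |
Completion: 10=18  11=1  12=34  13=5  14=11  15=26
Turnaround (C−A): 10=8  11=1  12=28  13=4  14=7  15=22
Turnaround times: 10=8, 11=1, 12=28, 13=4, 14=7, 15=22
Average turnaround = (8+1+28+4+7+22) / 6 = 70/6 = 11.67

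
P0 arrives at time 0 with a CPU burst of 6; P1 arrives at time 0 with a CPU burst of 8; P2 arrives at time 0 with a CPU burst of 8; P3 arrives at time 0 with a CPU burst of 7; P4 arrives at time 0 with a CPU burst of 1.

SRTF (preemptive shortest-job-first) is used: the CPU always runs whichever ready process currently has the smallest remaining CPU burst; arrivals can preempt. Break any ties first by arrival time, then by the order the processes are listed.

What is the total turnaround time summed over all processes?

74

Timeline: | P4 0-1 | P0 1-7 | P3 7-14 | P1 14-22 | P2 22-30 |
Completion: P0=7  P1=22  P2=30  P3=14  P4=1
Turnaround (C−A): P0=7  P1=22  P2=30  P3=14  P4=1
Turnaround = completion − arrival: P0=7, P1=22, P2=30, P3=14, P4=1
Total turnaround = 7 + 22 + 30 + 14 + 1 = 74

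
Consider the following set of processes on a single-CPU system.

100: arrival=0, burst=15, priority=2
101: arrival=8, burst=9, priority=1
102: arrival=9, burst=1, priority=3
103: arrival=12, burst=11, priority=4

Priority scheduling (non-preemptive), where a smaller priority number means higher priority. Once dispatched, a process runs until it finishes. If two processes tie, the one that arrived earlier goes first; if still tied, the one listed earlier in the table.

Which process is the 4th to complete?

Gantt: | 100 0-15 | 101 15-24 | 102 24-25 | 103 25-36 |
Completion: 100=15  101=24  102=25  103=36
Turnaround (C−A): 100=15  101=16  102=16  103=24
Finish order: 100 → 101 → 102 → 103

103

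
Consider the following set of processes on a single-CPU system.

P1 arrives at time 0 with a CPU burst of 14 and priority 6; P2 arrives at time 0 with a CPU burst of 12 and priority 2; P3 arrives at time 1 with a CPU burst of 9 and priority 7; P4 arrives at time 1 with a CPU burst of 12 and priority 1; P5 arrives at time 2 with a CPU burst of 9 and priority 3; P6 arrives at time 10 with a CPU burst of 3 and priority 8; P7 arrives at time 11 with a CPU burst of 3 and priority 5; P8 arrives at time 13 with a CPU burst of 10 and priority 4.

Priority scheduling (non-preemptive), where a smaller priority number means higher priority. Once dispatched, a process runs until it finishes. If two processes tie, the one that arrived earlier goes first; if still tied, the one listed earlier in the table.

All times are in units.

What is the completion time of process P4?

24

Timeline: | P2 0-12 | P4 12-24 | P5 24-33 | P8 33-43 | P7 43-46 | P1 46-60 | P3 60-69 | P6 69-72 |
Completion: P1=60  P2=12  P3=69  P4=24  P5=33  P6=72  P7=46  P8=43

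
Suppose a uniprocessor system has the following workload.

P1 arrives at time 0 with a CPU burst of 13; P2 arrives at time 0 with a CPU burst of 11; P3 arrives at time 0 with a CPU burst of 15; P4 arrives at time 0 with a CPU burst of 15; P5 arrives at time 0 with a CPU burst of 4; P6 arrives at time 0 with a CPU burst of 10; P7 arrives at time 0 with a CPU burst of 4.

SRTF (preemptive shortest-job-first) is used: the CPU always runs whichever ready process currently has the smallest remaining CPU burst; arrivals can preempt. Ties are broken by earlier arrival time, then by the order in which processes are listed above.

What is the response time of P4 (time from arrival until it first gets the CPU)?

Gantt: | P5 0-4 | P7 4-8 | P6 8-18 | P2 18-29 | P1 29-42 | P3 42-57 | P4 57-72 |
Completion: P1=42  P2=29  P3=57  P4=72  P5=4  P6=18  P7=8
Response(P4) = first start − arrival = 57 − 0 = 57

57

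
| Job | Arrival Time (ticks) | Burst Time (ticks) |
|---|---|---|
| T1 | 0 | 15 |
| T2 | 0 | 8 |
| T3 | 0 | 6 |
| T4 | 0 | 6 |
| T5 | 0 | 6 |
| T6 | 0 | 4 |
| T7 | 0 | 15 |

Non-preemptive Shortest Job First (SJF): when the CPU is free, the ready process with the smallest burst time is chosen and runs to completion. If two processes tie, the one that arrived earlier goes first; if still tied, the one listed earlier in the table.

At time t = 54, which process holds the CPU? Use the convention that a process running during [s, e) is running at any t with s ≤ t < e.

T7

Gantt: | T6 0-4 | T3 4-10 | T4 10-16 | T5 16-22 | T2 22-30 | T1 30-45 | T7 45-60 |
Completion: T1=45  T2=30  T3=10  T4=16  T5=22  T6=4  T7=60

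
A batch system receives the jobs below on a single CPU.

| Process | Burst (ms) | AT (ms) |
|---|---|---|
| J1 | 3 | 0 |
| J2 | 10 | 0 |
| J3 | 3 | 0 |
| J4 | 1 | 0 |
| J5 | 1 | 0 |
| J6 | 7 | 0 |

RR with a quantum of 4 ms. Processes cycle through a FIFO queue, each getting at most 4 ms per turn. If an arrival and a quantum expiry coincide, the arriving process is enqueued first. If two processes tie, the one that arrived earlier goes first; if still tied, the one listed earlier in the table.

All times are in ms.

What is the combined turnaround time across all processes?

84

Gantt: | J1 0-3 | J2 3-7 | J3 7-10 | J4 10-11 | J5 11-12 | J6 12-16 | J2 16-20 | J6 20-23 | J2 23-25 |
Completion: J1=3  J2=25  J3=10  J4=11  J5=12  J6=23
Turnaround (C−A): J1=3  J2=25  J3=10  J4=11  J5=12  J6=23
Turnaround = completion − arrival: J1=3, J2=25, J3=10, J4=11, J5=12, J6=23
Total turnaround = 3 + 25 + 10 + 11 + 12 + 23 = 84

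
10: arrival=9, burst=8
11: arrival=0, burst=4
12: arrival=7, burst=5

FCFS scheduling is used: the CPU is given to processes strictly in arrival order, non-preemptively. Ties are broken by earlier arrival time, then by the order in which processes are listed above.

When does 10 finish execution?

Gantt: | 11 0-4 | idle 4-7 | 12 7-12 | 10 12-20 |
Completion: 10=20  11=4  12=12

20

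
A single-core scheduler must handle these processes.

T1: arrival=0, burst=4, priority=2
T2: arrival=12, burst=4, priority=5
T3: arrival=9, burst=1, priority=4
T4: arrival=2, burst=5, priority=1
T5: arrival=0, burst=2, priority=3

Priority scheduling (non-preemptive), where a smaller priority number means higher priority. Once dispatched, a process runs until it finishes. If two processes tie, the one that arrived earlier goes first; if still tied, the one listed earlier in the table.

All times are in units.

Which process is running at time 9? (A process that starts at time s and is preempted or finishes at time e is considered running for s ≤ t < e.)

T5

Schedule: | T1 0-4 | T4 4-9 | T5 9-11 | T3 11-12 | T2 12-16 |
Completion: T1=4  T2=16  T3=12  T4=9  T5=11
Turnaround (C−A): T1=4  T2=4  T3=3  T4=7  T5=11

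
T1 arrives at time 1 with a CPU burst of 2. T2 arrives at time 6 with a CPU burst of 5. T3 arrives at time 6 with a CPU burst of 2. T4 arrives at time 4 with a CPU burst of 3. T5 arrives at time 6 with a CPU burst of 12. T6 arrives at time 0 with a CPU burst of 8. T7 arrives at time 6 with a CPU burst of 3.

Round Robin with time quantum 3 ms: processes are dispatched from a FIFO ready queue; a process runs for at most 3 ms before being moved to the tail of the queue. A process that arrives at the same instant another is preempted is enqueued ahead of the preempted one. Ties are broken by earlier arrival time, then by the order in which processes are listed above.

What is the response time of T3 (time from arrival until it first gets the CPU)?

8

Gantt: | T6 0-3 | T1 3-5 | T6 5-8 | T4 8-11 | T2 11-14 | T3 14-16 | T5 16-19 | T7 19-22 | T6 22-24 | T2 24-26 | T5 26-35 |
Completion: T1=5  T2=26  T3=16  T4=11  T5=35  T6=24  T7=22
Turnaround (C−A): T1=4  T2=20  T3=10  T4=7  T5=29  T6=24  T7=16
Response(T3) = first start − arrival = 14 − 6 = 8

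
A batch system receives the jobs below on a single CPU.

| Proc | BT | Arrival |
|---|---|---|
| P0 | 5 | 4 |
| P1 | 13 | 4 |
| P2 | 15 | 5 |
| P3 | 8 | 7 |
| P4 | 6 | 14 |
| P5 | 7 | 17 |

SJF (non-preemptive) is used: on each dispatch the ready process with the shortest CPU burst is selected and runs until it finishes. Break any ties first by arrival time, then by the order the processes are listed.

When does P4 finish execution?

23

Schedule: | idle 0-4 | P0 4-9 | P3 9-17 | P4 17-23 | P5 23-30 | P1 30-43 | P2 43-58 |
Completion: P0=9  P1=43  P2=58  P3=17  P4=23  P5=30
Turnaround (C−A): P0=5  P1=39  P2=53  P3=10  P4=9  P5=13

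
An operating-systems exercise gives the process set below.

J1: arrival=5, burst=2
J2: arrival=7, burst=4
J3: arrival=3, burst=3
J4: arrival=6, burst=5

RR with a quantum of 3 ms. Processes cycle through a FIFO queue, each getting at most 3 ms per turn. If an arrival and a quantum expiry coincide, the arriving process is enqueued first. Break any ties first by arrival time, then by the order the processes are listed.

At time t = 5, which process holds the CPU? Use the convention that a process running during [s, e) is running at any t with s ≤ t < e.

J3

Gantt: | idle 0-3 | J3 3-6 | J1 6-8 | J4 8-11 | J2 11-14 | J4 14-16 | J2 16-17 |
Completion: J1=8  J2=17  J3=6  J4=16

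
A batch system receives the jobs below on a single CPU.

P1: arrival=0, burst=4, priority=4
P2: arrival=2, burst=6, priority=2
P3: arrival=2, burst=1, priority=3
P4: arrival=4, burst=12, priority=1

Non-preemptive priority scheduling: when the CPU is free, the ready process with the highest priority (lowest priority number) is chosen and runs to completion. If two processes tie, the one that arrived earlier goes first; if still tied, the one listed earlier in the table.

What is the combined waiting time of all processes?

34

Gantt: | P1 0-4 | P4 4-16 | P2 16-22 | P3 22-23 |
Completion: P1=4  P2=22  P3=23  P4=16
Waiting = turnaround − burst: P1=0, P2=14, P3=20, P4=0
Total waiting = 0 + 14 + 20 + 0 = 34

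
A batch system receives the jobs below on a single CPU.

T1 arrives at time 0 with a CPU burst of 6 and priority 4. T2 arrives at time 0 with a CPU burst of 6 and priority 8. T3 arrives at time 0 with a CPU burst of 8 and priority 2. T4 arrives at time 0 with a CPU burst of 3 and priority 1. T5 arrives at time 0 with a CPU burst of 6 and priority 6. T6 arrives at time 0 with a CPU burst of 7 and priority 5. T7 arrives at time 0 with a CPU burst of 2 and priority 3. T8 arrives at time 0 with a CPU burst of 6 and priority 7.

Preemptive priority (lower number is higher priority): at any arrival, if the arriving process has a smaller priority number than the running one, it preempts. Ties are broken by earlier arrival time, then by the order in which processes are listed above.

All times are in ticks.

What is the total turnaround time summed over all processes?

Schedule: | T4 0-3 | T3 3-11 | T7 11-13 | T1 13-19 | T6 19-26 | T5 26-32 | T8 32-38 | T2 38-44 |
Completion: T1=19  T2=44  T3=11  T4=3  T5=32  T6=26  T7=13  T8=38
Turnaround (C−A): T1=19  T2=44  T3=11  T4=3  T5=32  T6=26  T7=13  T8=38
Turnaround = completion − arrival: T1=19, T2=44, T3=11, T4=3, T5=32, T6=26, T7=13, T8=38
Total turnaround = 19 + 44 + 11 + 3 + 32 + 26 + 13 + 38 = 186

186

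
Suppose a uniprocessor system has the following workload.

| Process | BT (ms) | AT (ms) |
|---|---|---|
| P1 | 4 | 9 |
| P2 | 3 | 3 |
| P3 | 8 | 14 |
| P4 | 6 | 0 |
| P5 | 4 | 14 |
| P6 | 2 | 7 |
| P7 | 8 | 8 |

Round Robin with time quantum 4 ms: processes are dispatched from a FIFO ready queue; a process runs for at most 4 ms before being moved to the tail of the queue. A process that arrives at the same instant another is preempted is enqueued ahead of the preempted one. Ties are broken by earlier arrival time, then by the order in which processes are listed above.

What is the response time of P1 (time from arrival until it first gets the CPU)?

Gantt: | P4 0-4 | P2 4-7 | P4 7-9 | P6 9-11 | P7 11-15 | P1 15-19 | P3 19-23 | P5 23-27 | P7 27-31 | P3 31-35 |
Completion: P1=19  P2=7  P3=35  P4=9  P5=27  P6=11  P7=31
Turnaround (C−A): P1=10  P2=4  P3=21  P4=9  P5=13  P6=4  P7=23
Response(P1) = first start − arrival = 15 − 9 = 6

6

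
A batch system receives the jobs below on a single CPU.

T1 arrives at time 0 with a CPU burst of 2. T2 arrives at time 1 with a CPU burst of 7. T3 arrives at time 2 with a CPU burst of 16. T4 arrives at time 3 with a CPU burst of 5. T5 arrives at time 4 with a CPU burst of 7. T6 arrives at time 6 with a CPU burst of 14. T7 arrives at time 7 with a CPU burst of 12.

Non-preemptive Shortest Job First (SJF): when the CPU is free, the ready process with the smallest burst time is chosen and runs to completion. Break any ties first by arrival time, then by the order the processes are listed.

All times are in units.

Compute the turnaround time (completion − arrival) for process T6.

41

Timeline: | T1 0-2 | T2 2-9 | T4 9-14 | T5 14-21 | T7 21-33 | T6 33-47 | T3 47-63 |
Completion: T1=2  T2=9  T3=63  T4=14  T5=21  T6=47  T7=33
Turnaround(T6) = completion − arrival = 47 − 6 = 41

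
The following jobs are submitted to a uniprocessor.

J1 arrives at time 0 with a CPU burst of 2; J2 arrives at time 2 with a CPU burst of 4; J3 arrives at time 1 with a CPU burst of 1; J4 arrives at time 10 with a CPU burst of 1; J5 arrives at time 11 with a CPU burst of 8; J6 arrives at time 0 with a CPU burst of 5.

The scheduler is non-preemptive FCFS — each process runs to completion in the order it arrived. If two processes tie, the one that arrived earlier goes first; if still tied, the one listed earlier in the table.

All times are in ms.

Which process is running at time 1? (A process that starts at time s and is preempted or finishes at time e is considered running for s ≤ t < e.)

J1

Timeline: | J1 0-2 | J6 2-7 | J3 7-8 | J2 8-12 | J4 12-13 | J5 13-21 |
Completion: J1=2  J2=12  J3=8  J4=13  J5=21  J6=7
Turnaround (C−A): J1=2  J2=10  J3=7  J4=3  J5=10  J6=7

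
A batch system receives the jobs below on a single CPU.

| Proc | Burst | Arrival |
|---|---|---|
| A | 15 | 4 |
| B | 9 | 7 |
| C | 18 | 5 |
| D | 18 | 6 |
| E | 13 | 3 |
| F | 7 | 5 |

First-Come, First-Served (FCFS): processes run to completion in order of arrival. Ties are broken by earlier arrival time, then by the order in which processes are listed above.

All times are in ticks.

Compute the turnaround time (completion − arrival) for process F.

51

Schedule: | idle 0-3 | E 3-16 | A 16-31 | C 31-49 | F 49-56 | D 56-74 | B 74-83 |
Completion: A=31  B=83  C=49  D=74  E=16  F=56
Turnaround(F) = completion − arrival = 56 − 5 = 51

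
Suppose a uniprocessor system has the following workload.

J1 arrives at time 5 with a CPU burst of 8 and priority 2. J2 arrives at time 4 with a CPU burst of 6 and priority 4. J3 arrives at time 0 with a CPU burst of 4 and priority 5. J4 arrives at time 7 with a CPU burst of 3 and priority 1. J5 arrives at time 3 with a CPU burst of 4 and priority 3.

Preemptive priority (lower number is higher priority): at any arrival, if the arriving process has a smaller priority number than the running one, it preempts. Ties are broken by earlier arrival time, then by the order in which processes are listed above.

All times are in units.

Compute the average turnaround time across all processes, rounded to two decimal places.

Gantt: | J3 0-3 | J5 3-5 | J1 5-7 | J4 7-10 | J1 10-16 | J5 16-18 | J2 18-24 | J3 24-25 |
Completion: J1=16  J2=24  J3=25  J4=10  J5=18
Turnaround (C−A): J1=11  J2=20  J3=25  J4=3  J5=15
Turnaround times: J1=11, J2=20, J3=25, J4=3, J5=15
Average turnaround = (11+20+25+3+15) / 5 = 74/5 = 14.80

14.80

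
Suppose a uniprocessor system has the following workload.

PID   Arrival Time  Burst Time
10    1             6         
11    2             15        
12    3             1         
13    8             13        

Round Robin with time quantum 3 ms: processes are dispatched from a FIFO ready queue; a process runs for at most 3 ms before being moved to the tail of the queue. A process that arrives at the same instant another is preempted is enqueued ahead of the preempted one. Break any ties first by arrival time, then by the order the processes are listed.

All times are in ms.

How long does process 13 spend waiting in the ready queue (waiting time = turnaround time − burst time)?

Schedule: | idle 0-1 | 10 1-4 | 11 4-7 | 12 7-8 | 10 8-11 | 11 11-14 | 13 14-17 | 11 17-20 | 13 20-23 | 11 23-26 | 13 26-29 | 11 29-32 | 13 32-36 |
Completion: 10=11  11=32  12=8  13=36
Waiting(13) = turnaround − burst = 28 − 13 = 15

15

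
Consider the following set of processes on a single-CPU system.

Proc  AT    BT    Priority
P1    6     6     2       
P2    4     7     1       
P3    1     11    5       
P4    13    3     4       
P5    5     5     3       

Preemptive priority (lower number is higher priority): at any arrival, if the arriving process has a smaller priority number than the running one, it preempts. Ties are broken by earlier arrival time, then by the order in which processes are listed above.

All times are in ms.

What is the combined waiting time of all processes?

47

Gantt: | idle 0-1 | P3 1-4 | P2 4-11 | P1 11-17 | P5 17-22 | P4 22-25 | P3 25-33 |
Completion: P1=17  P2=11  P3=33  P4=25  P5=22
Turnaround (C−A): P1=11  P2=7  P3=32  P4=12  P5=17
Waiting = turnaround − burst: P1=5, P2=0, P3=21, P4=9, P5=12
Total waiting = 5 + 0 + 21 + 9 + 12 = 47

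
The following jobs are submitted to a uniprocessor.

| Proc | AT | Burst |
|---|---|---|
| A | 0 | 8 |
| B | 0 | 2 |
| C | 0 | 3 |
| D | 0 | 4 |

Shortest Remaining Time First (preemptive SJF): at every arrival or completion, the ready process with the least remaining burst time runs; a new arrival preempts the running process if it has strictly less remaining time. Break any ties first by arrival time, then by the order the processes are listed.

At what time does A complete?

Timeline: | B 0-2 | C 2-5 | D 5-9 | A 9-17 |
Completion: A=17  B=2  C=5  D=9
Turnaround (C−A): A=17  B=2  C=5  D=9

17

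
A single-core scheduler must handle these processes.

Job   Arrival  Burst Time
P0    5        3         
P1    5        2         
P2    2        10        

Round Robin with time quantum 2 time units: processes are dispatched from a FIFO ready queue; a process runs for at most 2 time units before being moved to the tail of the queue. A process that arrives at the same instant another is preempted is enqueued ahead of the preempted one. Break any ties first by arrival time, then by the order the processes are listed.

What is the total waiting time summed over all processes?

Gantt: | idle 0-2 | P2 2-6 | P0 6-8 | P1 8-10 | P2 10-12 | P0 12-13 | P2 13-17 |
Completion: P0=13  P1=10  P2=17
Turnaround (C−A): P0=8  P1=5  P2=15
Waiting = turnaround − burst: P0=5, P1=3, P2=5
Total waiting = 5 + 3 + 5 = 13

13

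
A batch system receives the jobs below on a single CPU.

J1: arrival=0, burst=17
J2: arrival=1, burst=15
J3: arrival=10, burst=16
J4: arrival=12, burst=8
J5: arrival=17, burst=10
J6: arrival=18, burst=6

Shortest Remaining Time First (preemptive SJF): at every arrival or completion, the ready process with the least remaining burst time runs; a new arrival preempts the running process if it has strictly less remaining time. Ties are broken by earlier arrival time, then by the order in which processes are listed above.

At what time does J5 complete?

Schedule: | J1 0-1 | J2 1-16 | J4 16-24 | J6 24-30 | J5 30-40 | J1 40-56 | J3 56-72 |
Completion: J1=56  J2=16  J3=72  J4=24  J5=40  J6=30
Turnaround (C−A): J1=56  J2=15  J3=62  J4=12  J5=23  J6=12

40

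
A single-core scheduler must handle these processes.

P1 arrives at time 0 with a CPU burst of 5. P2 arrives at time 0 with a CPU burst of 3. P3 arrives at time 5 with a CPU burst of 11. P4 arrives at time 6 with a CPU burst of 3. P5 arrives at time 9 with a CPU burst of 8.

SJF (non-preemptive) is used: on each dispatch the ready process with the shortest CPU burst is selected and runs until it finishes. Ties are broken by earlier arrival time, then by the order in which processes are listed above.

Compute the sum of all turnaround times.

51

Schedule: | P2 0-3 | P1 3-8 | P4 8-11 | P5 11-19 | P3 19-30 |
Completion: P1=8  P2=3  P3=30  P4=11  P5=19
Turnaround (C−A): P1=8  P2=3  P3=25  P4=5  P5=10
Turnaround = completion − arrival: P1=8, P2=3, P3=25, P4=5, P5=10
Total turnaround = 8 + 3 + 25 + 5 + 10 = 51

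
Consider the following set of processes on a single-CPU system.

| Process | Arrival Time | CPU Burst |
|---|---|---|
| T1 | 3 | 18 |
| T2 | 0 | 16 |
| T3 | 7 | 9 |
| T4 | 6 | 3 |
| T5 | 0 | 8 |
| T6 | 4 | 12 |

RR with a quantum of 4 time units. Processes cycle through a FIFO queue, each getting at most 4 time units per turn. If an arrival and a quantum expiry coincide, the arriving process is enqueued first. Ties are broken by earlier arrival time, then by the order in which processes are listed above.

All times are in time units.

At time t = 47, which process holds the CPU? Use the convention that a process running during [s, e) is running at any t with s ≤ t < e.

Timeline: | T2 0-4 | T5 4-8 | T1 8-12 | T6 12-16 | T2 16-20 | T4 20-23 | T3 23-27 | T5 27-31 | T1 31-35 | T6 35-39 | T2 39-43 | T3 43-47 | T1 47-51 | T6 51-55 | T2 55-59 | T3 59-60 | T1 60-66 |
Completion: T1=66  T2=59  T3=60  T4=23  T5=31  T6=55
Turnaround (C−A): T1=63  T2=59  T3=53  T4=17  T5=31  T6=51

T1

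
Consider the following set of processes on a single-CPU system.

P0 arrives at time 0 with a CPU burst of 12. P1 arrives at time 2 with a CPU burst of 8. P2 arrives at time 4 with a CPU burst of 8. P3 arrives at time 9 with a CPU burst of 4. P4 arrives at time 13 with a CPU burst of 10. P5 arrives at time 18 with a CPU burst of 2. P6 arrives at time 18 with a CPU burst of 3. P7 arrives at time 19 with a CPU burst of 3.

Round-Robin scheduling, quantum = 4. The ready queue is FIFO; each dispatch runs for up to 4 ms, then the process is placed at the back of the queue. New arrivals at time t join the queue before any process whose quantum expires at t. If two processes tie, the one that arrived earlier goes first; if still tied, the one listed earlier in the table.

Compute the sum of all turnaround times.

198

Timeline: | P0 0-4 | P1 4-8 | P2 8-12 | P0 12-16 | P1 16-20 | P3 20-24 | P2 24-28 | P4 28-32 | P0 32-36 | P5 36-38 | P6 38-41 | P7 41-44 | P4 44-50 |
Completion: P0=36  P1=20  P2=28  P3=24  P4=50  P5=38  P6=41  P7=44
Turnaround (C−A): P0=36  P1=18  P2=24  P3=15  P4=37  P5=20  P6=23  P7=25
Turnaround = completion − arrival: P0=36, P1=18, P2=24, P3=15, P4=37, P5=20, P6=23, P7=25
Total turnaround = 36 + 18 + 24 + 15 + 37 + 20 + 23 + 25 = 198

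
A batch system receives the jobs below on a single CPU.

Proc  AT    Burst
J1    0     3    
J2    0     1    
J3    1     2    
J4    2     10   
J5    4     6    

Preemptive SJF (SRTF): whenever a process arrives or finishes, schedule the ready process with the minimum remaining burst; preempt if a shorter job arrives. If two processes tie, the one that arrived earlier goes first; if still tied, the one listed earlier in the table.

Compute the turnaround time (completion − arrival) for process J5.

8

Gantt: | J2 0-1 | J3 1-3 | J1 3-6 | J5 6-12 | J4 12-22 |
Completion: J1=6  J2=1  J3=3  J4=22  J5=12
Turnaround (C−A): J1=6  J2=1  J3=2  J4=20  J5=8
Turnaround(J5) = completion − arrival = 12 − 4 = 8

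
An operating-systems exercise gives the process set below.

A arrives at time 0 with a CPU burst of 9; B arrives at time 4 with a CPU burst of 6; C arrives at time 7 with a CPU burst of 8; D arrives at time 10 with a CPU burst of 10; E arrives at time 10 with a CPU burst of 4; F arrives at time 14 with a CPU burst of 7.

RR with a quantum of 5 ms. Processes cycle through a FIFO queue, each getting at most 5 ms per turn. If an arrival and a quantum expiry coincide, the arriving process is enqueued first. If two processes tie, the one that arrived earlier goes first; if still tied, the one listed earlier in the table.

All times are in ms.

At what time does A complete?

14

Schedule: | A 0-5 | B 5-10 | A 10-14 | C 14-19 | D 19-24 | E 24-28 | B 28-29 | F 29-34 | C 34-37 | D 37-42 | F 42-44 |
Completion: A=14  B=29  C=37  D=42  E=28  F=44
Turnaround (C−A): A=14  B=25  C=30  D=32  E=18  F=30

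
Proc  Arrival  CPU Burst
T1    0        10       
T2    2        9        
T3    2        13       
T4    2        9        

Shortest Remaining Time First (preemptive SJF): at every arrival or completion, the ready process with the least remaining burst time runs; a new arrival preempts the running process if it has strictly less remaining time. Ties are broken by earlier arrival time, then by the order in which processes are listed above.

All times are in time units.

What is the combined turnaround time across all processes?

Timeline: | T1 0-10 | T2 10-19 | T4 19-28 | T3 28-41 |
Completion: T1=10  T2=19  T3=41  T4=28
Turnaround (C−A): T1=10  T2=17  T3=39  T4=26
Turnaround = completion − arrival: T1=10, T2=17, T3=39, T4=26
Total turnaround = 10 + 17 + 39 + 26 = 92

92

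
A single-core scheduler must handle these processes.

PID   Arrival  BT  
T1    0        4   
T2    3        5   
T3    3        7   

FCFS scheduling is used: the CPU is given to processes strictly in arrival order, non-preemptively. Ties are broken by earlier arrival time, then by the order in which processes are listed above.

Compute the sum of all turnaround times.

Timeline: | T1 0-4 | T2 4-9 | T3 9-16 |
Completion: T1=4  T2=9  T3=16
Turnaround (C−A): T1=4  T2=6  T3=13
Turnaround = completion − arrival: T1=4, T2=6, T3=13
Total turnaround = 4 + 6 + 13 = 23

23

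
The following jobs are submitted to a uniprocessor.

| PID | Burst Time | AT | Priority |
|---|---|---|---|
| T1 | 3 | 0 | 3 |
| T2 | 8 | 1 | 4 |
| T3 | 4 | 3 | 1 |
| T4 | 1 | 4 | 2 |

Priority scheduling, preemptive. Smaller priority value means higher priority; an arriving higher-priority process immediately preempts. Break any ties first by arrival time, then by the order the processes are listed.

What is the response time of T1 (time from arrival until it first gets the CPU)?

Timeline: | T1 0-3 | T3 3-7 | T4 7-8 | T2 8-16 |
Completion: T1=3  T2=16  T3=7  T4=8
Turnaround (C−A): T1=3  T2=15  T3=4  T4=4
Response(T1) = first start − arrival = 0 − 0 = 0

0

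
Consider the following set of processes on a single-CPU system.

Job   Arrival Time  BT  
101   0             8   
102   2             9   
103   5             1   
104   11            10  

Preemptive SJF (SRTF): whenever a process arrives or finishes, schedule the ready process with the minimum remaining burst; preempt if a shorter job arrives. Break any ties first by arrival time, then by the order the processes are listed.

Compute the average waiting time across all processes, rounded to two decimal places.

3.75

Gantt: | 101 0-5 | 103 5-6 | 101 6-9 | 102 9-18 | 104 18-28 |
Completion: 101=9  102=18  103=6  104=28
Turnaround (C−A): 101=9  102=16  103=1  104=17
Waiting times: 101=1, 102=7, 103=0, 104=7
Average waiting = (1+7+0+7) / 4 = 15/4 = 3.75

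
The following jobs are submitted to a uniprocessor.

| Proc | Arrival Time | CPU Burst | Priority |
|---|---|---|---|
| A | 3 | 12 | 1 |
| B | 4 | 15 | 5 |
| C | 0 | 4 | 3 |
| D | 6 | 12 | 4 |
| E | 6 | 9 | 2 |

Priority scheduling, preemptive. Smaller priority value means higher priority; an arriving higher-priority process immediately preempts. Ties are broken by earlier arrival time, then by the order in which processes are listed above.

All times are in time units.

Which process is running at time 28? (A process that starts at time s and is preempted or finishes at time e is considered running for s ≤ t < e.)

Gantt: | C 0-3 | A 3-15 | E 15-24 | C 24-25 | D 25-37 | B 37-52 |
Completion: A=15  B=52  C=25  D=37  E=24

D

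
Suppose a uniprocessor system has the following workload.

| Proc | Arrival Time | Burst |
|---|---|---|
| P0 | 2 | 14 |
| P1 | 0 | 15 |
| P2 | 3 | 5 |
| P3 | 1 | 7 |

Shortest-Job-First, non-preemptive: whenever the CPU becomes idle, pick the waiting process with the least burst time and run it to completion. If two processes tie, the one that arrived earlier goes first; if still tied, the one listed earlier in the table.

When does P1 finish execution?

15

Timeline: | P1 0-15 | P2 15-20 | P3 20-27 | P0 27-41 |
Completion: P0=41  P1=15  P2=20  P3=27
Turnaround (C−A): P0=39  P1=15  P2=17  P3=26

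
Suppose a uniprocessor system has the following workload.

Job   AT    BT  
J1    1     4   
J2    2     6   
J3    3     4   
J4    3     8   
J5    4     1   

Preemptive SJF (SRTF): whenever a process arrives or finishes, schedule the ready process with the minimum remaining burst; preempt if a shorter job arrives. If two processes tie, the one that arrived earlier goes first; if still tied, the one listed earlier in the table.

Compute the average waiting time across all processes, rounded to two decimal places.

5.00

Gantt: | idle 0-1 | J1 1-5 | J5 5-6 | J3 6-10 | J2 10-16 | J4 16-24 |
Completion: J1=5  J2=16  J3=10  J4=24  J5=6
Turnaround (C−A): J1=4  J2=14  J3=7  J4=21  J5=2
Waiting times: J1=0, J2=8, J3=3, J4=13, J5=1
Average waiting = (0+8+3+13+1) / 5 = 25/5 = 5.00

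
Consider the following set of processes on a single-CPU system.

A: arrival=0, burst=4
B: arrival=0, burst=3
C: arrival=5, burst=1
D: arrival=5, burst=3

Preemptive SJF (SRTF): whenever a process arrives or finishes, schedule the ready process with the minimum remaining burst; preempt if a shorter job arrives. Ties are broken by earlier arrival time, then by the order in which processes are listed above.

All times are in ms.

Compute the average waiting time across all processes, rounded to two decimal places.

Gantt: | B 0-3 | A 3-5 | C 5-6 | A 6-8 | D 8-11 |
Completion: A=8  B=3  C=6  D=11
Turnaround (C−A): A=8  B=3  C=1  D=6
Waiting times: A=4, B=0, C=0, D=3
Average waiting = (4+0+0+3) / 4 = 7/4 = 1.75

1.75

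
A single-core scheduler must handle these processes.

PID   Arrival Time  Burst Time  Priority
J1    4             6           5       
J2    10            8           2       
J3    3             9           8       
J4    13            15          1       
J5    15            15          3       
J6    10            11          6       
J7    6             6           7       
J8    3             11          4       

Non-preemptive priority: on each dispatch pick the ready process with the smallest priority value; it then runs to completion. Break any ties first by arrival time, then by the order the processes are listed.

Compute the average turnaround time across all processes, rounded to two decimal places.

44.25

Schedule: | idle 0-3 | J8 3-14 | J4 14-29 | J2 29-37 | J5 37-52 | J1 52-58 | J6 58-69 | J7 69-75 | J3 75-84 |
Completion: J1=58  J2=37  J3=84  J4=29  J5=52  J6=69  J7=75  J8=14
Turnaround (C−A): J1=54  J2=27  J3=81  J4=16  J5=37  J6=59  J7=69  J8=11
Turnaround times: J1=54, J2=27, J3=81, J4=16, J5=37, J6=59, J7=69, J8=11
Average turnaround = (54+27+81+16+37+59+69+11) / 8 = 354/8 = 44.25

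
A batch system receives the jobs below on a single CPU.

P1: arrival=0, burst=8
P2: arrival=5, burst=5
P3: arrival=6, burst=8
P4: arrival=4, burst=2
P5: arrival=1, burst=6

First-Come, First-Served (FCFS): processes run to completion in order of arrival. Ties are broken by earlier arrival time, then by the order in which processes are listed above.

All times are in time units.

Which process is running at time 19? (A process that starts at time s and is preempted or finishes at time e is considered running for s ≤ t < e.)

Gantt: | P1 0-8 | P5 8-14 | P4 14-16 | P2 16-21 | P3 21-29 |
Completion: P1=8  P2=21  P3=29  P4=16  P5=14
Turnaround (C−A): P1=8  P2=16  P3=23  P4=12  P5=13

P2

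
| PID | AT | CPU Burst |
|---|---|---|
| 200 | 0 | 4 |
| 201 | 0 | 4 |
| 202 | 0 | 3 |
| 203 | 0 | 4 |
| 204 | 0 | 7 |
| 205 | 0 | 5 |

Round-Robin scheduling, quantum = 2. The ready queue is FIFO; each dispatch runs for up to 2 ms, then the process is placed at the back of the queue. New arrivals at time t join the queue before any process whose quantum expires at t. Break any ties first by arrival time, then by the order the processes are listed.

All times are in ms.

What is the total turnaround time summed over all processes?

119

Schedule: | 200 0-2 | 201 2-4 | 202 4-6 | 203 6-8 | 204 8-10 | 205 10-12 | 200 12-14 | 201 14-16 | 202 16-17 | 203 17-19 | 204 19-21 | 205 21-23 | 204 23-25 | 205 25-26 | 204 26-27 |
Completion: 200=14  201=16  202=17  203=19  204=27  205=26
Turnaround (C−A): 200=14  201=16  202=17  203=19  204=27  205=26
Turnaround = completion − arrival: 200=14, 201=16, 202=17, 203=19, 204=27, 205=26
Total turnaround = 14 + 16 + 17 + 19 + 27 + 26 = 119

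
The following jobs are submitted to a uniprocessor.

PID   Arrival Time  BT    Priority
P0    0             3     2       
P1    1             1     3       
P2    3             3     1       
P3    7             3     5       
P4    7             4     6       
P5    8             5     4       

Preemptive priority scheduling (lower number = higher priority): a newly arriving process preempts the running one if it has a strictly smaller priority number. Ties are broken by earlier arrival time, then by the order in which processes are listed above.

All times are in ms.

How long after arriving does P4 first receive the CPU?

Timeline: | P0 0-3 | P2 3-6 | P1 6-7 | P3 7-8 | P5 8-13 | P3 13-15 | P4 15-19 |
Completion: P0=3  P1=7  P2=6  P3=15  P4=19  P5=13
Response(P4) = first start − arrival = 15 − 7 = 8

8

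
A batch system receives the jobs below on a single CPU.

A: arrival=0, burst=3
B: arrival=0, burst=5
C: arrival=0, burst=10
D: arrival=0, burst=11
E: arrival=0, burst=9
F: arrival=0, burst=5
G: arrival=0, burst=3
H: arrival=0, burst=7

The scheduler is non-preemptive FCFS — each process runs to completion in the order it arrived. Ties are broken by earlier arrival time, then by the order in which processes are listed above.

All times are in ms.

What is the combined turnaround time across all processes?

238

Gantt: | A 0-3 | B 3-8 | C 8-18 | D 18-29 | E 29-38 | F 38-43 | G 43-46 | H 46-53 |
Completion: A=3  B=8  C=18  D=29  E=38  F=43  G=46  H=53
Turnaround (C−A): A=3  B=8  C=18  D=29  E=38  F=43  G=46  H=53
Turnaround = completion − arrival: A=3, B=8, C=18, D=29, E=38, F=43, G=46, H=53
Total turnaround = 3 + 8 + 18 + 29 + 38 + 43 + 46 + 53 = 238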